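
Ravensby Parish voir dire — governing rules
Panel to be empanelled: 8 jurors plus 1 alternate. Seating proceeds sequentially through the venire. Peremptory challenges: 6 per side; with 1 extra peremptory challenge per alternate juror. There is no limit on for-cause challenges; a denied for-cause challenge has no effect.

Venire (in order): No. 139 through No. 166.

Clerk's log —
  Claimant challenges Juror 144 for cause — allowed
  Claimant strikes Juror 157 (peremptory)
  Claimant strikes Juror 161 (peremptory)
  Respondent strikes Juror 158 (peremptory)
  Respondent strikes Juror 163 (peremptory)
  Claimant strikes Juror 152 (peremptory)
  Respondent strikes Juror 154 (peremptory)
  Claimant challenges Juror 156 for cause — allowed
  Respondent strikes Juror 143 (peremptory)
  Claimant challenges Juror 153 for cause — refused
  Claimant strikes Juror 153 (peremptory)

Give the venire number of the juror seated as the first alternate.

Removed: #143, #144, #152, #153, #154, #156, #157, #158, #161, #163.
Seating in order: seats 1–8 → #139, #140, #141, #142, #145, #146, #147, #148; alternates → #149.
So alternate 1 is #149.

149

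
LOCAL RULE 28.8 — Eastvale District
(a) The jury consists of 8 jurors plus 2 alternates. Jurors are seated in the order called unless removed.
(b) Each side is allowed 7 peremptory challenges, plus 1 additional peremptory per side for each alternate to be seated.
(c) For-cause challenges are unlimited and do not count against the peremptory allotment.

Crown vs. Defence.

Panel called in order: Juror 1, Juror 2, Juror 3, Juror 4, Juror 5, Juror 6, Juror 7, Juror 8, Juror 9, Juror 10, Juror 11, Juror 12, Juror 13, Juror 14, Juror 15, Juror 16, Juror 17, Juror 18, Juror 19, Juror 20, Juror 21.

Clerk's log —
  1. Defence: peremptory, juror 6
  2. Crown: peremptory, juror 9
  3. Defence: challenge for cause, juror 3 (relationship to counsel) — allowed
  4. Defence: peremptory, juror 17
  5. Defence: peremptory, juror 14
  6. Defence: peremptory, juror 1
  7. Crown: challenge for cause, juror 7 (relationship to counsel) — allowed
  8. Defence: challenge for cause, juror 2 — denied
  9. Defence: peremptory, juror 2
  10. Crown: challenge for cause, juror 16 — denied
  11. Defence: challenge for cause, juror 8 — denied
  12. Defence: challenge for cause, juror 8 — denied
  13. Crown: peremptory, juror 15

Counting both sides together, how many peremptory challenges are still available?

Crown allotment: 7 base + 1 × 2 alternates = 9. Defence allotment: 7 base + 1 × 2 alternates = 9.
Crown peremptories used: #9, #15 — 2 (for-cause on #7, #16 don't count).
Defence peremptories used: #6, #17, #14, #1, #2 — 5 (for-cause on #3, #2, #8, #8 don't count).
Remaining: (9 − 2) + (9 − 5) = 11.

11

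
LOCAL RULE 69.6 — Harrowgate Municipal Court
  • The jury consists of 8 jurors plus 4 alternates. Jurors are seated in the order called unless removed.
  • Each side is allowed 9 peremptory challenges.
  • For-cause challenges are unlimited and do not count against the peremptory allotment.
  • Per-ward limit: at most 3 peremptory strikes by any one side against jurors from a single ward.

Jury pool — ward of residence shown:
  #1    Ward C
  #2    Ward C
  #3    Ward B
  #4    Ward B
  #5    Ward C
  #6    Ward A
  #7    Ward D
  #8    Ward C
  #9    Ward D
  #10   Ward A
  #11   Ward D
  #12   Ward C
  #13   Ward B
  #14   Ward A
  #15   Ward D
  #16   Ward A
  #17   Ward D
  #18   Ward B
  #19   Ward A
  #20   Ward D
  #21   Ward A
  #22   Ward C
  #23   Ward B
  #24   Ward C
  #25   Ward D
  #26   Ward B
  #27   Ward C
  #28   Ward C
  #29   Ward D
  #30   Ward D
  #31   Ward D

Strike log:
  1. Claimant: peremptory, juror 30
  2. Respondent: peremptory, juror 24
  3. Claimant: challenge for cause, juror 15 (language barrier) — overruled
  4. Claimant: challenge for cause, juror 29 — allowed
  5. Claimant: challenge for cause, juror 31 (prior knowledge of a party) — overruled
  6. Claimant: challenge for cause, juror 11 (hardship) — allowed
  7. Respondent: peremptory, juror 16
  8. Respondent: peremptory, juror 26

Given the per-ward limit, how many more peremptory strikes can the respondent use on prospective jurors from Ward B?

Respondent peremptories so far: #24, #16, #26 — 3 of 9 used, 6 left overall.
Against Ward B: #26 — 1 used; per-ward cap 3 leaves 2.
Binding limit: min(6, 2) = 2.

2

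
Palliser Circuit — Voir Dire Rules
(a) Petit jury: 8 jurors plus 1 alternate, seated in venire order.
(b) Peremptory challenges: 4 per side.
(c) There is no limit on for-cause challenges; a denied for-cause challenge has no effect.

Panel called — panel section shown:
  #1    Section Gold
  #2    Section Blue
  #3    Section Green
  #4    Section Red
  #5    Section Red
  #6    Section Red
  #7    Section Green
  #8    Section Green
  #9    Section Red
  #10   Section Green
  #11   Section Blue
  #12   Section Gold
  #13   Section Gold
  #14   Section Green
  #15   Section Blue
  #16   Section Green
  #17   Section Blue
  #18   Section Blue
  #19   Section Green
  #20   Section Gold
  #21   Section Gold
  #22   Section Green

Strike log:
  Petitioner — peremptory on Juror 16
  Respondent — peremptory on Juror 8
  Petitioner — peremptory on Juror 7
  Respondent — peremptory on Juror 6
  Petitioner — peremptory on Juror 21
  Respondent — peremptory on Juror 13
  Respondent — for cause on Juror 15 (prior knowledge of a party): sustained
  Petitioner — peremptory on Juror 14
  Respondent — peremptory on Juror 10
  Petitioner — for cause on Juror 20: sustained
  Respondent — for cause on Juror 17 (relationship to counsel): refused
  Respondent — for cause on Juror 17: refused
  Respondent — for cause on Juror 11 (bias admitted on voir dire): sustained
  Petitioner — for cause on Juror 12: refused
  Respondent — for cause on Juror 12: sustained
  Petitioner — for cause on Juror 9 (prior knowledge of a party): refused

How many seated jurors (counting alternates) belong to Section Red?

Removed: #6, #7, #8, #10, #11, #12, #13, #14, #15, #16, #20, #21.
Seated (9 incl. alternates): #1, #2, #3, #4, #5, #9, #17, #18, #19.
Of those, in Section Red: #4, #5, #9 → 3.

3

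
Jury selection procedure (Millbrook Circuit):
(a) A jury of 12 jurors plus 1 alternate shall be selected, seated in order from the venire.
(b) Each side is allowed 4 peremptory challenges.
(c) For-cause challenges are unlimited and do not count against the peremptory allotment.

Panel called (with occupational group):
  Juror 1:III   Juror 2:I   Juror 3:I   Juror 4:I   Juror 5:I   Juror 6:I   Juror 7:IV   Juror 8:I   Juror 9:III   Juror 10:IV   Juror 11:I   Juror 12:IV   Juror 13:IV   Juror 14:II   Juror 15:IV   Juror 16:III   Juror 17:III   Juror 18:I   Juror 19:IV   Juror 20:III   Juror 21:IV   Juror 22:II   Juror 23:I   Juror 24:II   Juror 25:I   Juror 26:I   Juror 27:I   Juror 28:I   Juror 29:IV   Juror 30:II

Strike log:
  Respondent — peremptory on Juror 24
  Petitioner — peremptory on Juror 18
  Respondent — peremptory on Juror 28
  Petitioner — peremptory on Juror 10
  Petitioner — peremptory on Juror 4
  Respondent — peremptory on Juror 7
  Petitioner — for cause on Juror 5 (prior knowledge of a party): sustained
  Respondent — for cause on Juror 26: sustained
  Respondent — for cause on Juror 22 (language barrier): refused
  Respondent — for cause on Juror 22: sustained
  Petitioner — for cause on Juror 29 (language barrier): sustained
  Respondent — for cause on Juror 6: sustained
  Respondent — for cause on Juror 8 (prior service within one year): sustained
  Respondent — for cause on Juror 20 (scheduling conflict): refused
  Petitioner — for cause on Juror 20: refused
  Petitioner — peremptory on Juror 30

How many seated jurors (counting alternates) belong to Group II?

Removed: #4, #5, #6, #7, #8, #10, #18, #22, #24, #26, #28, #29, #30.
Seated (13 incl. alternates): #1, #2, #3, #9, #11, #12, #13, #14, #15, #16, #17, #19, #20.
Of those, in Group II: #14 → 1.

1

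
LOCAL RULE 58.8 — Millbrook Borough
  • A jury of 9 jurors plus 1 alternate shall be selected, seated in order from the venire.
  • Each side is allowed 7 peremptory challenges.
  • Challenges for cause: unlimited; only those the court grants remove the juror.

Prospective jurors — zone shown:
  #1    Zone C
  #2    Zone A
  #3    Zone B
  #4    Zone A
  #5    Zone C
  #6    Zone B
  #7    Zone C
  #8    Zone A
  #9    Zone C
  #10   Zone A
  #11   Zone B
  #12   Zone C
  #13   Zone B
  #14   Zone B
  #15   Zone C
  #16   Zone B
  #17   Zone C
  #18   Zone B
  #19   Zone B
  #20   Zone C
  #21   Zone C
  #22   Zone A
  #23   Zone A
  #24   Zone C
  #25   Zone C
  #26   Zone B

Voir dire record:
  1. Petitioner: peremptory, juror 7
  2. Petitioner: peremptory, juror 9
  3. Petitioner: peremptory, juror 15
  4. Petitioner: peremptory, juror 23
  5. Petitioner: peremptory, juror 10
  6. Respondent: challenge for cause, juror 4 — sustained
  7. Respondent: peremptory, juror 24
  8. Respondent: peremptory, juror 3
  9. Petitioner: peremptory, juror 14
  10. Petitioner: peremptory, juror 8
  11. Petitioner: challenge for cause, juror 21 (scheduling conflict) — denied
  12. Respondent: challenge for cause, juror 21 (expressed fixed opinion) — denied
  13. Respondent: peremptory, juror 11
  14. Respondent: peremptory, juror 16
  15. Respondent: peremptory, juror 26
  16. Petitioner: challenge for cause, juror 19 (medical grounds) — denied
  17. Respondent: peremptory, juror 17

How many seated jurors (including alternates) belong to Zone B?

Removed: #3, #4, #7, #8, #9, #10, #11, #14, #15, #16, #17, #23, #24, #26.
Seated (10 incl. alternates): #1, #2, #5, #6, #12, #13, #18, #19, #20, #21.
Of those, in Zone B: #6, #13, #18, #19 → 4.

4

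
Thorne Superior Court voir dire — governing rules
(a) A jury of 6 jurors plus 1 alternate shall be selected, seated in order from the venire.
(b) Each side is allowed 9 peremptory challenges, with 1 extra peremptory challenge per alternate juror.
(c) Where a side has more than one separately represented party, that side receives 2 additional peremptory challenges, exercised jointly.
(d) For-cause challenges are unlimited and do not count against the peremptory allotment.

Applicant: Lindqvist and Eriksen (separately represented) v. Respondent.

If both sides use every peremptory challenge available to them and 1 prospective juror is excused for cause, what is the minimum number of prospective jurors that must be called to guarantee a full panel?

Seats to fill: 6 + 1 alternates = 7.
Peremptories — Applicant: 9 + 1×1 + 2 = 12; Respondent: 9 + 1×1 = 10; total 22.
For-cause removals: 1.
Minimum venire: 7 + 22 + 1 = 30.

30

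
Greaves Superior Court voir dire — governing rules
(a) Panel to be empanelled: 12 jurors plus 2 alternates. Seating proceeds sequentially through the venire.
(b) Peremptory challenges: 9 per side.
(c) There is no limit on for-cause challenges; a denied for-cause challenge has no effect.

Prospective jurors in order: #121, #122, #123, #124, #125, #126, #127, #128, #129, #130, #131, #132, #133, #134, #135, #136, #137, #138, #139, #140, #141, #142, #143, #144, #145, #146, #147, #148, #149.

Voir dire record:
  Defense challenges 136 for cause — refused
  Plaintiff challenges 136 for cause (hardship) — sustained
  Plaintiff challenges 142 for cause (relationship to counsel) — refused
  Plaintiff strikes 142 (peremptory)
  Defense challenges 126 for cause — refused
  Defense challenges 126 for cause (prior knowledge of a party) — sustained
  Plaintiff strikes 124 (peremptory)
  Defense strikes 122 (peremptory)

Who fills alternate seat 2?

Removed: #122, #124, #126, #136, #142.
Filling seats in venire order through position 14: #121, #123, #125, #127, #128, #129, #130, #131, #132, #133, #134, #135, #137, #138.
So alternate 2 is #138.

138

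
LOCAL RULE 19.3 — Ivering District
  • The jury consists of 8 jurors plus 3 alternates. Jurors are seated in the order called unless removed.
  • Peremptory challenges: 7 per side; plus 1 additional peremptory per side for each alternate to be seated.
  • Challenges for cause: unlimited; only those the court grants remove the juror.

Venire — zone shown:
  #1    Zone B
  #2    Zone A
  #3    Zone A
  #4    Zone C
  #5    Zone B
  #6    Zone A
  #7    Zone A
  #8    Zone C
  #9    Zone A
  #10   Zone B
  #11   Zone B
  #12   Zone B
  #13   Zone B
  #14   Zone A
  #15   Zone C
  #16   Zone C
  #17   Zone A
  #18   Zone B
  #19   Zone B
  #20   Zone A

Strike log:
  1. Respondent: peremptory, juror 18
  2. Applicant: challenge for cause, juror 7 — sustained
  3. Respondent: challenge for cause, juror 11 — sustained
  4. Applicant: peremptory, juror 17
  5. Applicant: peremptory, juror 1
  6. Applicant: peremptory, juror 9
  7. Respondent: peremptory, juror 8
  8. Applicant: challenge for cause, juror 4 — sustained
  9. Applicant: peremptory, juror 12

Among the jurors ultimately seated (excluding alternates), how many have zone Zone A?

Removed: #1, #4, #7, #8, #9, #11, #12, #17, #18.
Seated jurors 1–8: #2, #3, #5, #6, #10, #13, #14, #15 (alternates #16, #19, #20 not counted).
Of those, in Zone A: #2, #3, #6, #14 → 4.

4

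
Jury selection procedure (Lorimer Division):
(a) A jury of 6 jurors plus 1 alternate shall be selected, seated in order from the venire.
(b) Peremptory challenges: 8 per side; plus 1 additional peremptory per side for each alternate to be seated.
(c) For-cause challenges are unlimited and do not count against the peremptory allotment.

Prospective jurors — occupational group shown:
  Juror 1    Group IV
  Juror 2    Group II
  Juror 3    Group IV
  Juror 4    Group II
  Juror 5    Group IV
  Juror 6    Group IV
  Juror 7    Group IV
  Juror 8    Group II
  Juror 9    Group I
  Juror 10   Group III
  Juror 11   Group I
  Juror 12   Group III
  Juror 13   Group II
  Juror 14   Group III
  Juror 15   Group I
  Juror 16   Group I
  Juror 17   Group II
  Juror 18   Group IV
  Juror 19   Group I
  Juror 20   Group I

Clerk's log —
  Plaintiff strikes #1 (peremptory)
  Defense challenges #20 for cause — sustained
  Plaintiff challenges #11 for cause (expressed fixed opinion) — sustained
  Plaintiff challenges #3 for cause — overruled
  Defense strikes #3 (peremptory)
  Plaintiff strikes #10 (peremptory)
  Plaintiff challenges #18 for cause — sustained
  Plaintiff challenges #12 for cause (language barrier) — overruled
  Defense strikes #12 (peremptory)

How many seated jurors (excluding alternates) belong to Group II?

Removed: #1, #3, #10, #11, #12, #18, #20.
Seated jurors 1–6: #2, #4, #5, #6, #7, #8 (alternates #9 not counted).
Of those, in Group II: #2, #4, #8 → 3.

3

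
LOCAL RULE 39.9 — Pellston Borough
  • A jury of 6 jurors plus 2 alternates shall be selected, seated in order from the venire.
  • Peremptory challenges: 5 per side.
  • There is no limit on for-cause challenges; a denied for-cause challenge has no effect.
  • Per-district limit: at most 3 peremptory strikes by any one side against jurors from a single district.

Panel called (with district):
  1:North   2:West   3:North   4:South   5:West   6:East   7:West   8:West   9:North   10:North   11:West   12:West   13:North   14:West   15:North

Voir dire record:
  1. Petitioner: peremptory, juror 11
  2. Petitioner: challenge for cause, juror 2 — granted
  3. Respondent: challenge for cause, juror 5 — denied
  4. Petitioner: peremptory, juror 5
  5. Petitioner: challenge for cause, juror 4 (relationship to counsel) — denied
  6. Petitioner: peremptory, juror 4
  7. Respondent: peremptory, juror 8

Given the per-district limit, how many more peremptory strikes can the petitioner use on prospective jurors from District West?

Petitioner peremptories so far: #11, #5, #4 — 3 of 5 used, 2 left overall.
Against District West: #11, #5 — 2 used; per-district cap 3 leaves 1.
Binding limit: min(2, 1) = 1.

1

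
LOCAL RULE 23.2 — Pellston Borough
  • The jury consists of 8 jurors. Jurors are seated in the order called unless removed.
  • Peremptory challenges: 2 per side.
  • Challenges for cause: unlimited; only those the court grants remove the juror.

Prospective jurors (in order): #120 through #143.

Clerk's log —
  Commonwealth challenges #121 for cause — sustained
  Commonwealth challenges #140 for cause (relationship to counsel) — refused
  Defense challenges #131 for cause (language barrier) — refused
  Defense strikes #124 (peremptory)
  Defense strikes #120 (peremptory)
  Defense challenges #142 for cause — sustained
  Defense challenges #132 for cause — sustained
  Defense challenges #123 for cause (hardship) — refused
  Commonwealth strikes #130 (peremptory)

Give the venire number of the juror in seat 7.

129

Removed: #120, #121, #124, #130, #132, #142. (#123, #131, #140 stay — for-cause denied.)
Seating in order: seats 1–8 → #122, #123, #125, #126, #127, #128, #129, #131.
So seat 7 is #129.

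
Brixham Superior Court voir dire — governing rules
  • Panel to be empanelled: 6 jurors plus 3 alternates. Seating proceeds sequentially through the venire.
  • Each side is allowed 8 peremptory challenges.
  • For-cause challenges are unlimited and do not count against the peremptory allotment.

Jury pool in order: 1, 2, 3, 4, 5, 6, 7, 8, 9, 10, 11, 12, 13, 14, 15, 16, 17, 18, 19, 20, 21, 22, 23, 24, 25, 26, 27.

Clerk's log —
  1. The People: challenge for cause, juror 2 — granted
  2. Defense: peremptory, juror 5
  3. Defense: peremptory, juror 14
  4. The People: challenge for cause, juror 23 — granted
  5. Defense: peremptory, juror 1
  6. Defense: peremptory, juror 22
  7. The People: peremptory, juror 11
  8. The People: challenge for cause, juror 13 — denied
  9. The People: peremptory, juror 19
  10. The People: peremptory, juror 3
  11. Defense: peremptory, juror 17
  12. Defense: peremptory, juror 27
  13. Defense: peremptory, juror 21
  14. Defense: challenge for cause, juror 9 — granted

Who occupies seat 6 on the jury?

Removed: #1, #2, #3, #5, #9, #11, #14, #17, #19, #21, #22, #23, #27. (#13 stays — for-cause denied.)
Filling seats in venire order through position 6: #4, #6, #7, #8, #10, #12.
So seat 6 is #12.

12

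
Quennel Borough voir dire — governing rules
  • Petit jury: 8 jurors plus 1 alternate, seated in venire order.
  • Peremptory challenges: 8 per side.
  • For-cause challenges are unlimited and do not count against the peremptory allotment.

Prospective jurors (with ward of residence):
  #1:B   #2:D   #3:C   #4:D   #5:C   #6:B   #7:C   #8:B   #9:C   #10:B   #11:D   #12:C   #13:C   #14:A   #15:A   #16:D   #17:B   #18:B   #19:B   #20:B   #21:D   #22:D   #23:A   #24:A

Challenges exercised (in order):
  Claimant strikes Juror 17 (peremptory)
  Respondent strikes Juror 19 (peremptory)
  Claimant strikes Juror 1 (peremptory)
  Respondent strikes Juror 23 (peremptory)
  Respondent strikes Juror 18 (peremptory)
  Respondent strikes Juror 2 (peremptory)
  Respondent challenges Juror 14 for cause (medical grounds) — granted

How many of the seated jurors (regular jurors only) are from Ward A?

Removed: #1, #2, #14, #17, #18, #19, #23.
Seated jurors 1–8: #3, #4, #5, #6, #7, #8, #9, #10 (alternates #11 not counted).
None of those are in Ward A → 0.

0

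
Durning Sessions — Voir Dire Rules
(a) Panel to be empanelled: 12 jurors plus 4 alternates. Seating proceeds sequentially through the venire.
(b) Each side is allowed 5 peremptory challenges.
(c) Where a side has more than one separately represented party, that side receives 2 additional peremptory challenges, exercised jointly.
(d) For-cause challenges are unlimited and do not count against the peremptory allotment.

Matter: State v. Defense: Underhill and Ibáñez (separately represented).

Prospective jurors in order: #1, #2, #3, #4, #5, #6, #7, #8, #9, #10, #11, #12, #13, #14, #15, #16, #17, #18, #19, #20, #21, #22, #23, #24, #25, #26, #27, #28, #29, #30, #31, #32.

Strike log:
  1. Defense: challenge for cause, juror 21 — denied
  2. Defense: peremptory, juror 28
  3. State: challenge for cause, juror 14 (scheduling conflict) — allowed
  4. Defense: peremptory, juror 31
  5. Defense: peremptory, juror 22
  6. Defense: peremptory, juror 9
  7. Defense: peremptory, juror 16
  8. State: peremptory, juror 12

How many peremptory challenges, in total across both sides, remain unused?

State allotment: 5. Defense allotment: 5 base + 2 multi-party = 7.
State peremptories used: #12 — 1 (the for-cause on #14 doesn't count).
Defense peremptories used: #28, #31, #22, #9, #16 — 5 (the for-cause on #21 doesn't count).
Remaining: (5 − 1) + (7 − 5) = 6.

6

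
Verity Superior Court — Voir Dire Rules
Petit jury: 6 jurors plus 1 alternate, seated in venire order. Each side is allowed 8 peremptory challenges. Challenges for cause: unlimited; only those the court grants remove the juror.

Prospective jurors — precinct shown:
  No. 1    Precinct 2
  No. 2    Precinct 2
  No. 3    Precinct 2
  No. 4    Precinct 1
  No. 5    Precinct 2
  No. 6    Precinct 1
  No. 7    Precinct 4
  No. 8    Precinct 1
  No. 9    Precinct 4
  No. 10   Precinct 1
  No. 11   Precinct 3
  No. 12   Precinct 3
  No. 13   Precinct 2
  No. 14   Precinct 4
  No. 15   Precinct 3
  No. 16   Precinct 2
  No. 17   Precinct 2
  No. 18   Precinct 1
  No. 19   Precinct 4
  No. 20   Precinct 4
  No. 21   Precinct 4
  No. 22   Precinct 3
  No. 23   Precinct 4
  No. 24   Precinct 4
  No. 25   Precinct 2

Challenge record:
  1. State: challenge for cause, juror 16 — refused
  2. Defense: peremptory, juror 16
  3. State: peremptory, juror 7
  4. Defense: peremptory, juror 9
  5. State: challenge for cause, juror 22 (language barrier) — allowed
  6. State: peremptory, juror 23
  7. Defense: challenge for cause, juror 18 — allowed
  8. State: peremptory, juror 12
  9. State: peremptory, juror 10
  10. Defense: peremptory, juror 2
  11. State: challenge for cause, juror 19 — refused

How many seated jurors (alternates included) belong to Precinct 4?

Removed: #2, #7, #9, #10, #12, #16, #18, #22, #23.
Seated (7 incl. alternates): #1, #3, #4, #5, #6, #8, #11.
None of those are in Precinct 4 → 0.

0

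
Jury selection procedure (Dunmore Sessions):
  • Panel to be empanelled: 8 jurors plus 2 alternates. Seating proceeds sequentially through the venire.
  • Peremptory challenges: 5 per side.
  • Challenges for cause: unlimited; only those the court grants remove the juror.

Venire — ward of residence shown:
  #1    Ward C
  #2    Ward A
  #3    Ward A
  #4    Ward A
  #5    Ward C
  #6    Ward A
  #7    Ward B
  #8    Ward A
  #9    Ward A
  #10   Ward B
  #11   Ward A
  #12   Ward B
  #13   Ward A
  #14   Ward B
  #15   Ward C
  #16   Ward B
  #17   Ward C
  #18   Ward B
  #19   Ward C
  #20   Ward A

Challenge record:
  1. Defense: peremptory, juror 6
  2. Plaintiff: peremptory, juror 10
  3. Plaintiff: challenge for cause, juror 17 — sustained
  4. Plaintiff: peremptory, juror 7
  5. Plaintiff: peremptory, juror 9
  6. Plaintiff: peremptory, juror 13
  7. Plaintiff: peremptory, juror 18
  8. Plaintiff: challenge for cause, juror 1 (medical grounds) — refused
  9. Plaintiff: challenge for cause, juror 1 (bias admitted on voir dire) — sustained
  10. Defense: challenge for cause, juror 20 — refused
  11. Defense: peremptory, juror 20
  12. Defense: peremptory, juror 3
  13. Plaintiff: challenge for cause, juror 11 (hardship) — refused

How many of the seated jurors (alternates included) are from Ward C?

3

Removed: #1, #3, #6, #7, #9, #10, #13, #17, #18, #20.
Seated (10 incl. alternates): #2, #4, #5, #8, #11, #12, #14, #15, #16, #19.
Of those, in Ward C: #5, #15, #19 → 3.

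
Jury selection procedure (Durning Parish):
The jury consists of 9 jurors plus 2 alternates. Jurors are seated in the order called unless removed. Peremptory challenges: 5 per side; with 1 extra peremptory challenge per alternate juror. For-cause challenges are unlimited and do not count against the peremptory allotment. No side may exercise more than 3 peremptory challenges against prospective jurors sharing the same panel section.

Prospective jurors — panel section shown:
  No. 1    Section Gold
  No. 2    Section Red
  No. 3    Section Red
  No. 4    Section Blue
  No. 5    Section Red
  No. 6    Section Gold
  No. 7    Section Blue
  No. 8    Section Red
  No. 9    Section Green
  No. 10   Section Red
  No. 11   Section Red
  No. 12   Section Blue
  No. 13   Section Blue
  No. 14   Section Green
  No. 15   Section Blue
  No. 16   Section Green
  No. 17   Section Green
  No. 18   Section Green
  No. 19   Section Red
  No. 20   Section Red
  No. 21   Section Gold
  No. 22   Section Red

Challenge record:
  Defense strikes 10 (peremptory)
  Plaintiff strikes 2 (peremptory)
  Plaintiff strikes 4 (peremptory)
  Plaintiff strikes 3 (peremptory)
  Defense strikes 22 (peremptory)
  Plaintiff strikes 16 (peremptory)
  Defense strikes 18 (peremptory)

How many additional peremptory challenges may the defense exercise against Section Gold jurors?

3

Defense peremptories so far: #10, #22, #18 — 3 of 7 used, 4 left overall.
Against Section Gold: none yet — per-section cap 3 leaves 3.
Binding limit: min(4, 3) = 3.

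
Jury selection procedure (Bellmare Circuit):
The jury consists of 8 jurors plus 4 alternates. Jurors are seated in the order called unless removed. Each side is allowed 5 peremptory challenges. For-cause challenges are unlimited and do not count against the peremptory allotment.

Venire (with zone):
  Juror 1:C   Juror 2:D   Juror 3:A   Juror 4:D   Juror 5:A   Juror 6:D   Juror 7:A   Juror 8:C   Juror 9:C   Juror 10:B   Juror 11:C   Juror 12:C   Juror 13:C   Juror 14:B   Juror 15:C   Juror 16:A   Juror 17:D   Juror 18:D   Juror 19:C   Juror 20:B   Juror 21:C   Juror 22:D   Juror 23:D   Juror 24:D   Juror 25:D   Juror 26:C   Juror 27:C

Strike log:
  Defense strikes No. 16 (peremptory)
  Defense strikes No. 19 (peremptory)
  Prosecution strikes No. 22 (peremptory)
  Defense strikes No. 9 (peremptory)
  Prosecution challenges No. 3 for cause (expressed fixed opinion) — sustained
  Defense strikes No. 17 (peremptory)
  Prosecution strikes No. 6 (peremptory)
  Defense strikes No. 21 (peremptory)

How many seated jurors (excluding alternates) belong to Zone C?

3

Removed: #3, #6, #9, #16, #17, #19, #21, #22.
Seated jurors 1–8: #1, #2, #4, #5, #7, #8, #10, #11 (alternates #12, #13, #14, #15 not counted).
Of those, in Zone C: #1, #8, #11 → 3.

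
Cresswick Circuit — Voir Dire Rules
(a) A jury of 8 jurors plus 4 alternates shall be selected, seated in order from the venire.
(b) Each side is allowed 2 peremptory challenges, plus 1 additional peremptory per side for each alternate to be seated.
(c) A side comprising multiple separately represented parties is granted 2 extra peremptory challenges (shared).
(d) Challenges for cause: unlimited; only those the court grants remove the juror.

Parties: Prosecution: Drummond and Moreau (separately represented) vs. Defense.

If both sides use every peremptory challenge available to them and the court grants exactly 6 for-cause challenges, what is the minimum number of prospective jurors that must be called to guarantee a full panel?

Seats to fill: 8 + 4 alternates = 12.
Peremptories — Prosecution: 2 + 1×4 + 2 = 8; Defense: 2 + 1×4 = 6; total 14.
For-cause removals: 6.
Minimum venire: 12 + 14 + 6 = 32.

32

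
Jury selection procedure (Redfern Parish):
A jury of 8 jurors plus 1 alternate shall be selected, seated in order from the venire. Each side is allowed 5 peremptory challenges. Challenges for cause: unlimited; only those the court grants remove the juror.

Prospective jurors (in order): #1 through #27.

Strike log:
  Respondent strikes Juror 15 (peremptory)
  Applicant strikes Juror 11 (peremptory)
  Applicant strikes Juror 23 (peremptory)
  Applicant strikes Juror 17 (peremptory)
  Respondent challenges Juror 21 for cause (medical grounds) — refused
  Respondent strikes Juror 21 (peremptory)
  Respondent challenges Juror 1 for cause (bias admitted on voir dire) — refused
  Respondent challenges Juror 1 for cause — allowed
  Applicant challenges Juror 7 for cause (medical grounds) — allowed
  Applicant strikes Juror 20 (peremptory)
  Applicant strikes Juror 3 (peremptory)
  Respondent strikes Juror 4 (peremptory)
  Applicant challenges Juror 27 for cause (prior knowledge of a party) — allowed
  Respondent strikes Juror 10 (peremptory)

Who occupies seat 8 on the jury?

Removed: #1, #3, #4, #7, #10, #11, #15, #17, #20, #21, #23, #27.
Filling seats in venire order through position 8: #2, #5, #6, #8, #9, #12, #13, #14.
So seat 8 is #14.

14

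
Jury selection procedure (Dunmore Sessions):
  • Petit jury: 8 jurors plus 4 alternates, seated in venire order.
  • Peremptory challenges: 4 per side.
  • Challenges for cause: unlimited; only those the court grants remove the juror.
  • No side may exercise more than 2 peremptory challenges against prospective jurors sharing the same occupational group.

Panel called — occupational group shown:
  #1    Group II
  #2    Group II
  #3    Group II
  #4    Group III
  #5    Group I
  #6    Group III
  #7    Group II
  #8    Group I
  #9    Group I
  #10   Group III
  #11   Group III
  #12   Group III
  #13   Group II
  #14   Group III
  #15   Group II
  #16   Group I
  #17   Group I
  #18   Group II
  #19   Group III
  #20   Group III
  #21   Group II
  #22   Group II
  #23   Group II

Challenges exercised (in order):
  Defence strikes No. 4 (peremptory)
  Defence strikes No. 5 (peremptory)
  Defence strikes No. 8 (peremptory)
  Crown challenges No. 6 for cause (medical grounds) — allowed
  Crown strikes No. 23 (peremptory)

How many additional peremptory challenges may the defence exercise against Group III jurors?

1

Defence peremptories so far: #4, #5, #8 — 3 of 4 used, 1 left overall.
Against Group III: #4 — 1 used; per-group cap 2 leaves 1.
Binding limit: min(1, 1) = 1.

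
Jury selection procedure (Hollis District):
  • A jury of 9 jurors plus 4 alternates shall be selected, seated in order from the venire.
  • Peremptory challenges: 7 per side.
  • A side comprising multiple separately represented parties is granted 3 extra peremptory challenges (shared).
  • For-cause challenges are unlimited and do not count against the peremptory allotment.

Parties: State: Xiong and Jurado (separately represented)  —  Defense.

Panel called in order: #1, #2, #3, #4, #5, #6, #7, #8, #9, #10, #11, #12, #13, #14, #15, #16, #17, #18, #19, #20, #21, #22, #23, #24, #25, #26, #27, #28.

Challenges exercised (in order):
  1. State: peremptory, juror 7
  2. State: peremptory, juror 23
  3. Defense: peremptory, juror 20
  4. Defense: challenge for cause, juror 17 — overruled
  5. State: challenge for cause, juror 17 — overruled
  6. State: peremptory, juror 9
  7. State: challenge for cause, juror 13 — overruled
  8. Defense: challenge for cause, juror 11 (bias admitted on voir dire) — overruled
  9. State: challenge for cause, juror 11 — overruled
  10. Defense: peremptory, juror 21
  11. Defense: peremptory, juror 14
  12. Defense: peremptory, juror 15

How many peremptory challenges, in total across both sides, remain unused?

10

State allotment: 7 base + 3 multi-party = 10. Defense allotment: 7.
State peremptories used: #7, #23, #9 — 3 (for-cause on #17, #13, #11 don't count).
Defense peremptories used: #20, #21, #14, #15 — 4 (for-cause on #17, #11 don't count).
Remaining: (10 − 3) + (7 − 4) = 10.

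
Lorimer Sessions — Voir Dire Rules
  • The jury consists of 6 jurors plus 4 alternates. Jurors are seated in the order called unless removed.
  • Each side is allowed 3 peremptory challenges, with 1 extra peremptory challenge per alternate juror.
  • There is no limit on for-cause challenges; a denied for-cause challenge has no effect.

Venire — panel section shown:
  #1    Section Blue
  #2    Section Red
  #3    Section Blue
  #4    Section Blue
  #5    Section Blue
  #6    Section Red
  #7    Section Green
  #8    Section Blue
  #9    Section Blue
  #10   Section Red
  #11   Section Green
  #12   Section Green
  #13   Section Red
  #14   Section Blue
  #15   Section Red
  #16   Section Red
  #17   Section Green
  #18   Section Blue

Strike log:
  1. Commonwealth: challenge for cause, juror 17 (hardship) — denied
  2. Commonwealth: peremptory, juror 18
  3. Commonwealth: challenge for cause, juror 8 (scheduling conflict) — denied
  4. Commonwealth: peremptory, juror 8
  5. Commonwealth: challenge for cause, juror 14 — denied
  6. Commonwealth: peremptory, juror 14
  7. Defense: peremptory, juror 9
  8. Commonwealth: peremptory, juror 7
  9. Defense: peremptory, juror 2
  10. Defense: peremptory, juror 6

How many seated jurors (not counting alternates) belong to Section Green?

1

Removed: #2, #6, #7, #8, #9, #14, #18.
Seated jurors 1–6: #1, #3, #4, #5, #10, #11 (alternates #12, #13, #15, #16 not counted).
Of those, in Section Green: #11 → 1.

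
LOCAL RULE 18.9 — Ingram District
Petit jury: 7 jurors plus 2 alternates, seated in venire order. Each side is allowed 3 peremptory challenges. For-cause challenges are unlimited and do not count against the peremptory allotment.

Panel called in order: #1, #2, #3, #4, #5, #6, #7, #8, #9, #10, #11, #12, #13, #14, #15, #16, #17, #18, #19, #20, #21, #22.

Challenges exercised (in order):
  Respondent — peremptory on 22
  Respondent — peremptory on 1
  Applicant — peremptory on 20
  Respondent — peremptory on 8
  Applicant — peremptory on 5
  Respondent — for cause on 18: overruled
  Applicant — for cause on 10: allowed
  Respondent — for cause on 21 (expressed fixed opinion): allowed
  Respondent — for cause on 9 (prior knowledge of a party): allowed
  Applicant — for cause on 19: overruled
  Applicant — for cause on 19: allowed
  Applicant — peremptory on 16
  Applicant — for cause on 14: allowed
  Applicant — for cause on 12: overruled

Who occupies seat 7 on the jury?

12

Removed: #1, #5, #8, #9, #10, #14, #16, #19, #20, #21, #22. (#12, #18 stay — for-cause denied.)
Filling seats in venire order through position 7: #2, #3, #4, #6, #7, #11, #12.
So seat 7 is #12.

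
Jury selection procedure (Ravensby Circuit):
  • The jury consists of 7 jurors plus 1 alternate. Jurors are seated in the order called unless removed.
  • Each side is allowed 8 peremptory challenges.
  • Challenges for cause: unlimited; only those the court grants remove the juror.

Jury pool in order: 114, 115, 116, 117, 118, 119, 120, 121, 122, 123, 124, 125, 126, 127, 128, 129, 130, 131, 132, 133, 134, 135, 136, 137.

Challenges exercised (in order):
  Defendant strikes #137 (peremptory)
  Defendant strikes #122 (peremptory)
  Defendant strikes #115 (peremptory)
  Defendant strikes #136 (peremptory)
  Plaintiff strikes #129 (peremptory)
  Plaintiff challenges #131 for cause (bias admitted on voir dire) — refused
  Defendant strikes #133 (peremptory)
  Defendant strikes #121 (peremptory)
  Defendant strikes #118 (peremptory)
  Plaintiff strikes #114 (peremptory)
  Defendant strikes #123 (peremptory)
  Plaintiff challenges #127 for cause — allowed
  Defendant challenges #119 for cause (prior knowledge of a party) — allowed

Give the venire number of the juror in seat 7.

Removed: #114, #115, #118, #119, #121, #122, #123, #127, #129, #133, #136, #137. (#131 stays — for-cause denied.)
Seating in order: seats 1–7 → #116, #117, #120, #124, #125, #126, #128; alternates → #130.
So seat 7 is #128.

128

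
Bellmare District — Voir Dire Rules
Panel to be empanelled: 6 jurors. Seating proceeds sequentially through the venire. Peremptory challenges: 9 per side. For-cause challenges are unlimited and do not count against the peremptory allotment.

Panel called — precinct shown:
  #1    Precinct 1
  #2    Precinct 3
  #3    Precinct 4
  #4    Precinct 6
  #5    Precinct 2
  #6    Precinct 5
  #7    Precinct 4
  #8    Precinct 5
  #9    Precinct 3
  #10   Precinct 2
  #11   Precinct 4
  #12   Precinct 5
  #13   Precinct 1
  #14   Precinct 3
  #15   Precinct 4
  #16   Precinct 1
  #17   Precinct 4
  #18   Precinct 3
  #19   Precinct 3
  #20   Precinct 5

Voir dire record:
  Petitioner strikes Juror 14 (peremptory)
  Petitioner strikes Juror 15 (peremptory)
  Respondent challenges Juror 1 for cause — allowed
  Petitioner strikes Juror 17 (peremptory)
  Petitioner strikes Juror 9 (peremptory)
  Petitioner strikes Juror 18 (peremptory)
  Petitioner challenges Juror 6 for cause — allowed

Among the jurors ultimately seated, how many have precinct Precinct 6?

Removed: #1, #6, #9, #14, #15, #17, #18.
Seated jurors 1–6: #2, #3, #4, #5, #7, #8.
Of those, in Precinct 6: #4 → 1.

1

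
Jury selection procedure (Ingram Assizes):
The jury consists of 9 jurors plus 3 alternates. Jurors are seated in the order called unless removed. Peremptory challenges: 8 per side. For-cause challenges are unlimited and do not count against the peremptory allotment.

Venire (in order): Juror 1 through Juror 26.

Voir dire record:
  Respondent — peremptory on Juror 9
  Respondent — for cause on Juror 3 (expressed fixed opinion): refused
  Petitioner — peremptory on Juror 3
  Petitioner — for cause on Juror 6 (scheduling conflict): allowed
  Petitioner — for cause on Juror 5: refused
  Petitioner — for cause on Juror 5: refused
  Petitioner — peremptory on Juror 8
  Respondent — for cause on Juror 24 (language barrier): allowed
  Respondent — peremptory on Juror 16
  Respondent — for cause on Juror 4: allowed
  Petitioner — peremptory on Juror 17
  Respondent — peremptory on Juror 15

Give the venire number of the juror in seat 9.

14

Removed: #3, #4, #6, #8, #9, #15, #16, #17, #24. (#5 stays — for-cause denied.)
Seating in order: seats 1–9 → #1, #2, #5, #7, #10, #11, #12, #13, #14; alternates → #18, #19, #20.
So seat 9 is #14.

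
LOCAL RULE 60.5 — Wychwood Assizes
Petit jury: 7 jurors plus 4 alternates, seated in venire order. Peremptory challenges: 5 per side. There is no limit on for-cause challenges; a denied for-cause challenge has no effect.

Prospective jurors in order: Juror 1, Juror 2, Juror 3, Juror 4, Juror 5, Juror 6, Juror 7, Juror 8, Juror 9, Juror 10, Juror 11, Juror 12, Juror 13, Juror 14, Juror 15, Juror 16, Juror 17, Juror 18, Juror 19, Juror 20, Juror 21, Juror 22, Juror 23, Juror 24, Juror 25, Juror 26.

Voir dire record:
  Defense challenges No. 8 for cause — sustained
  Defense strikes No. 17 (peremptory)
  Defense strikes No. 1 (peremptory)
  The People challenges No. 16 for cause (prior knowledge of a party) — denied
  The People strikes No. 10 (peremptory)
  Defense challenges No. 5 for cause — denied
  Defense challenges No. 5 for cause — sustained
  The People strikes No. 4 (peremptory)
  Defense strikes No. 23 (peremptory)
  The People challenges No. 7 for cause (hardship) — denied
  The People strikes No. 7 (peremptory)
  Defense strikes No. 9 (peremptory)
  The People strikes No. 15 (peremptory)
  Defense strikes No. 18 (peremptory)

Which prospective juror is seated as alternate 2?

19

Removed: #1, #4, #5, #7, #8, #9, #10, #15, #17, #18, #23. (#16 stays — for-cause denied.)
Seating in order: seats 1–7 → #2, #3, #6, #11, #12, #13, #14; alternates → #16, #19, #20, #21.
So alternate 2 is #19.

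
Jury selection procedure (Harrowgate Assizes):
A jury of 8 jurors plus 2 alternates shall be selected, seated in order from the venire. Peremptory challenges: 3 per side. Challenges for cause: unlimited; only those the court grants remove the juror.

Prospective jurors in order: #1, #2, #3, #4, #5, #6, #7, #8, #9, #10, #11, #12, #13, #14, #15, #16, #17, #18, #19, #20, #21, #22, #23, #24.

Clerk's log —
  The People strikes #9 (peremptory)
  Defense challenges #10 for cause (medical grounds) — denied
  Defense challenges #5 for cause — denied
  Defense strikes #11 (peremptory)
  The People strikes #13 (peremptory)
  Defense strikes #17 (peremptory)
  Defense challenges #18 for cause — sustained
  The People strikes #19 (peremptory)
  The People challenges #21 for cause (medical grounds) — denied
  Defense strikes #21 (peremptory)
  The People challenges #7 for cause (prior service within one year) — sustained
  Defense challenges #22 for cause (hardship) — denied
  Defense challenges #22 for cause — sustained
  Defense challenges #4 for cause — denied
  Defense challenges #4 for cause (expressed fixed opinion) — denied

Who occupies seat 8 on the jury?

Removed: #7, #9, #11, #13, #17, #18, #19, #21, #22. (#4, #5, #10 stay — for-cause denied.)
Seating in order: seats 1–8 → #1, #2, #3, #4, #5, #6, #8, #10; alternates → #12, #14.
So seat 8 is #10.

10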